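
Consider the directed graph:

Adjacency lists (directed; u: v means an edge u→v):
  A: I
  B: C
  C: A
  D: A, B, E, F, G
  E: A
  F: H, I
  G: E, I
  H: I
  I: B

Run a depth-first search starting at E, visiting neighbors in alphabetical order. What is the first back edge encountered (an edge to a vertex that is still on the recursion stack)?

C->A

DFS from E (visiting neighbors in alphabetical order); mark gray on enter, black on exit:
E gray
  A gray
    I gray
      B gray
        C gray
          C→A: A is gray → back edge
First back edge: C → A.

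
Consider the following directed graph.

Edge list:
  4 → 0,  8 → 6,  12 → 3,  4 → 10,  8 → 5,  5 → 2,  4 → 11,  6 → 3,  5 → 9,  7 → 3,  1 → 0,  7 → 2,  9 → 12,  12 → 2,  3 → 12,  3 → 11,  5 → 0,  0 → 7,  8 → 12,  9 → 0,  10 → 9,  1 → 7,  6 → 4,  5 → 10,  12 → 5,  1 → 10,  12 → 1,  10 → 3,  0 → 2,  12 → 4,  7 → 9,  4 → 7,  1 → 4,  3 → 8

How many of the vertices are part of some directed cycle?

11

A vertex is on a directed cycle iff it belongs to a strongly connected component of size ≥ 2 (or has a self-loop).
The vertices on cycles are {0, 1, 3, 4, 5, 6, 7, 8, 9, 10, 12} — 11 in total.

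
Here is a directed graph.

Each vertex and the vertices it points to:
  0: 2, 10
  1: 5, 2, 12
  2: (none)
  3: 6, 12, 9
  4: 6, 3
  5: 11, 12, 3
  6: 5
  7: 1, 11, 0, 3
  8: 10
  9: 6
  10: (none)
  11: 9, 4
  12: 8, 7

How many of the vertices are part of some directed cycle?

9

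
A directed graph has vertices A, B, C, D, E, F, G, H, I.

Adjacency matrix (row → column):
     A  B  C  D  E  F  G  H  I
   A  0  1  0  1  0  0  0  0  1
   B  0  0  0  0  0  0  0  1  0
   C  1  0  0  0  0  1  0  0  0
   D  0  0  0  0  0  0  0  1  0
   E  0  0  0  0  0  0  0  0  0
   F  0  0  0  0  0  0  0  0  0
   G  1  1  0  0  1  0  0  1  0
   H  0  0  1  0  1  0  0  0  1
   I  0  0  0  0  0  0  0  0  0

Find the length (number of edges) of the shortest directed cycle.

For each vertex v, BFS finds the shortest path from v back to v.
The shortest such closed walk is H → C → A → D → H, length 4.

4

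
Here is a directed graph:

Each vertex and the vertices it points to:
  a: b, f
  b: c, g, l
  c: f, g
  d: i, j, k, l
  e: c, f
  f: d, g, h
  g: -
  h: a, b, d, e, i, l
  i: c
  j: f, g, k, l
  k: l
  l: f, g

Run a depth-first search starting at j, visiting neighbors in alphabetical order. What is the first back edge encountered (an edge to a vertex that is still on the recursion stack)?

DFS from j (visiting neighbors in alphabetical order); mark gray on enter, black on exit:
j gray
  f gray
    d gray
      i gray
        c gray
          c→f: f is gray → back edge
First back edge: c → f.

c→f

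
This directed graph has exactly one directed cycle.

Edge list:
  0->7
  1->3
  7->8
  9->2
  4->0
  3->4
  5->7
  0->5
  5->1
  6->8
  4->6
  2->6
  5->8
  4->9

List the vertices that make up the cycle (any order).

0, 1, 3, 4, 5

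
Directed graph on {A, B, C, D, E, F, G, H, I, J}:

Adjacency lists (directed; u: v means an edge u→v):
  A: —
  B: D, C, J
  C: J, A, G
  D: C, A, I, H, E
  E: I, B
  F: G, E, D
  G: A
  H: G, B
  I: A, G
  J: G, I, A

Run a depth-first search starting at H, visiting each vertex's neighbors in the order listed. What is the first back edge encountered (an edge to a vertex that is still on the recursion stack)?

D→H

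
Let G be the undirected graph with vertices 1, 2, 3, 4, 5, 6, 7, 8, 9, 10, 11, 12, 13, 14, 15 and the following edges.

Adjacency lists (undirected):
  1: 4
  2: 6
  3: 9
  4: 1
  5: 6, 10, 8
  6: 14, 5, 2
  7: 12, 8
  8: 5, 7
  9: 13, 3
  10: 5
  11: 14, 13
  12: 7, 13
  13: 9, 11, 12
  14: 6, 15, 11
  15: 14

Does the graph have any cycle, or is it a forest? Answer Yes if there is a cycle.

Yes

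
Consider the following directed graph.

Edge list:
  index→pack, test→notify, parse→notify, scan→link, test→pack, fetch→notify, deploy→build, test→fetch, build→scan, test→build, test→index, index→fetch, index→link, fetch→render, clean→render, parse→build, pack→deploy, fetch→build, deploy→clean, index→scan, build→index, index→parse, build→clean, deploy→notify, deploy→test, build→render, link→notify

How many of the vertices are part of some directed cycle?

7

A vertex is on a directed cycle iff it belongs to a strongly connected component of size ≥ 2 (or has a self-loop).
The vertices on cycles are {pack, test, build, fetch, index, parse, deploy} — 7 in total.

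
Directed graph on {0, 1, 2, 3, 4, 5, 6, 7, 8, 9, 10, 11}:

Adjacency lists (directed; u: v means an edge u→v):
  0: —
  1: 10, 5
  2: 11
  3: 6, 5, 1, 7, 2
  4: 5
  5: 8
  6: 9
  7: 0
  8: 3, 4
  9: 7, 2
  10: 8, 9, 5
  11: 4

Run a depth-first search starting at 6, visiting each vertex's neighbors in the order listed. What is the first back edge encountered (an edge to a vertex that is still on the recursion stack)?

DFS from 6 (visiting each vertex's neighbors in the order listed); mark gray on enter, black on exit:
6 gray
  9 gray
    7 gray
      0 gray
      0 black
    7 black
    2 gray
      11 gray
        4 gray
          5 gray
            8 gray
              3 gray
                3→6: 6 is gray → back edge
First back edge: 3 → 6.

3→6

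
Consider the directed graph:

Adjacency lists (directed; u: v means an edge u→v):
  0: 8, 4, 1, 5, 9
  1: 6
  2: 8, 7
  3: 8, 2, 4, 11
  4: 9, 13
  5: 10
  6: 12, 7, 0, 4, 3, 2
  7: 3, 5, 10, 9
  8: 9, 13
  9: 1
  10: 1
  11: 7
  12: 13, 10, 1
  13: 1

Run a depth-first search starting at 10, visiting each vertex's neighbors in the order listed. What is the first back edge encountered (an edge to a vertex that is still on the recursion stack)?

13->1

DFS from 10 (visiting each vertex's neighbors in the order listed); mark gray on enter, black on exit:
10 gray
  1 gray
    6 gray
      12 gray
        13 gray
          13→1: 1 is gray → back edge
First back edge: 13 → 1.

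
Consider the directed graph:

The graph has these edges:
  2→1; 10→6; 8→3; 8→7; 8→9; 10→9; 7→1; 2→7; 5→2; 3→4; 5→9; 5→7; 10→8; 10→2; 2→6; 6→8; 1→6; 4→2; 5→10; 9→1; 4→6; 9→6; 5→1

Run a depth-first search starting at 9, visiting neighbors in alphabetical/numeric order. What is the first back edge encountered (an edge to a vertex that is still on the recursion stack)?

DFS from 9 (visiting neighbors in alphabetical/numeric order); mark gray on enter, black on exit:
9 gray
  1 gray
    6 gray
      8 gray
        3 gray
          4 gray
            2 gray
              2→1: 1 is gray → back edge
First back edge: 2 → 1.

2→1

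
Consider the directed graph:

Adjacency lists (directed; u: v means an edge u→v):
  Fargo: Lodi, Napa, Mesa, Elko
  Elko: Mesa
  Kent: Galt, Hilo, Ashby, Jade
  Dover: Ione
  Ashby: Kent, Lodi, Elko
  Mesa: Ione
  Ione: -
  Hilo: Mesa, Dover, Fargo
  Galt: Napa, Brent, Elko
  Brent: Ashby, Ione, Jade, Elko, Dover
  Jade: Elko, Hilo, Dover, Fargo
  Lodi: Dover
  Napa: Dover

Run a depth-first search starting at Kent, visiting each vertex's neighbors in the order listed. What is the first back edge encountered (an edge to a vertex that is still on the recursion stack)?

Ashby→Kent

DFS from Kent (visiting each vertex's neighbors in the order listed); mark gray on enter, black on exit:
Kent gray
  Galt gray
    Napa gray
      Dover gray
        Ione gray
        Ione black
      Dover black
    Napa black
    Brent gray
      Ashby gray
        Ashby→Kent: Kent is gray → back edge
First back edge: Ashby → Kent.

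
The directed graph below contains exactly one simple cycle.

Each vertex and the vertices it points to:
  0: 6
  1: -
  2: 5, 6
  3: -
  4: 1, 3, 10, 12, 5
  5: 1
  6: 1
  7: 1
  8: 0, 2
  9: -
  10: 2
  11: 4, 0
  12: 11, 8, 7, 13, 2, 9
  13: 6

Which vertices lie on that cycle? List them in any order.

4, 11, 12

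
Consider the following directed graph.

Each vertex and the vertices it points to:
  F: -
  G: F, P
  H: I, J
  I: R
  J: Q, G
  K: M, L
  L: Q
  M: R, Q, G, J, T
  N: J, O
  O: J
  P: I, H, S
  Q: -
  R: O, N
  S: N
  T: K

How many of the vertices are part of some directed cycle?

A vertex is on a directed cycle iff it belongs to a strongly connected component of size ≥ 2 (or has a self-loop).
The vertices on cycles are {G, H, I, J, K, M, N, O, P, R, S, T} — 12 in total.

12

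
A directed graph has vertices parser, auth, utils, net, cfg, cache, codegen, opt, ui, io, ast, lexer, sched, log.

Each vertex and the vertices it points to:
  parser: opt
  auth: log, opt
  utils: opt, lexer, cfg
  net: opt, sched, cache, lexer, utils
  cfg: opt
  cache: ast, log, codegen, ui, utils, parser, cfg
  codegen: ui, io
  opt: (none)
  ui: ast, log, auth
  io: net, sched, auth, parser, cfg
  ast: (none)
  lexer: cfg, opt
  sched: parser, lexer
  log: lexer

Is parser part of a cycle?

No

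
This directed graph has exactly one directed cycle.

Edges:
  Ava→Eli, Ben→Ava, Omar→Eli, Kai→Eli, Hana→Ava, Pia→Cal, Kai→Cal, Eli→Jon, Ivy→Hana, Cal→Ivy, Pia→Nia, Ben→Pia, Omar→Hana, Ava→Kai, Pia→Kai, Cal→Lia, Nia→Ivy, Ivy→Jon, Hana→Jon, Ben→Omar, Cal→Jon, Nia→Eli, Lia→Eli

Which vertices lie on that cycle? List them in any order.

Ava, Cal, Ivy, Kai, Hana

DFS with gray/black marking from Cal:
Cal gray
  Lia gray
    Eli gray
      Jon gray
      Jon black
    Eli black
  Lia black
  Cal→Jon: Jon black — skip
  Ivy gray
    Ivy→Jon: Jon black — skip
    Hana gray
      Hana→Jon: Jon black — skip
      Ava gray
        Ava→Eli: Eli black — skip
        Kai gray
          Kai→Eli: Eli black — skip
          Kai→Cal: Cal is gray → back edge
Back edge closes the cycle Cal → Ivy → Hana → Ava → Kai → Cal; its vertices are {Ava, Cal, Ivy, Kai, Hana}.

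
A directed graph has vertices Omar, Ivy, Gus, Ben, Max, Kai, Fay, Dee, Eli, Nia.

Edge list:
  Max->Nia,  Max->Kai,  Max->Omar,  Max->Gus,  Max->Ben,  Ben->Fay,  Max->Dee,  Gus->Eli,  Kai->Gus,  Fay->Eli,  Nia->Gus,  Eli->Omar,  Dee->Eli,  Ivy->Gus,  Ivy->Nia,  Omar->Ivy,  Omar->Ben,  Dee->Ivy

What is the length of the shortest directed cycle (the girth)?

4

For each vertex v, BFS finds the shortest path from v back to v.
The shortest such closed walk is Eli → Omar → Ivy → Gus → Eli, length 4.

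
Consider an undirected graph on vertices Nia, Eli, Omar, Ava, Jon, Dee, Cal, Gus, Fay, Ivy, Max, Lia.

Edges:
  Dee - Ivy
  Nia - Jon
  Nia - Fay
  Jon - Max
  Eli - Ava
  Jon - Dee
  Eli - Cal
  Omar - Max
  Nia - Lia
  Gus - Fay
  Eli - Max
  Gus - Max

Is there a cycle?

Yes

DFS, tracking each vertex's parent; an edge to a visited non-parent vertex closes a cycle.
Start from Gus:
visit Gus (parent –)
  visit Fay (parent Gus)
    visit Nia (parent Fay)
      Nia–Fay: parent, skip
      visit Lia (parent Nia)
        Lia–Nia: parent, skip
      visit Jon (parent Nia)
        visit Dee (parent Jon)
          Dee–Jon: parent, skip
          visit Ivy (parent Dee)
            Ivy–Dee: parent, skip
        Jon–Nia: parent, skip
        visit Max (parent Jon)
          visit Eli (parent Max)
            visit Cal (parent Eli)
              Cal–Eli: parent, skip
            visit Ava (parent Eli)
              Ava–Eli: parent, skip
            Eli–Max: parent, skip
          visit Omar (parent Max)
            Omar–Max: parent, skip
          Max–Jon: parent, skip
          Max–Gus: Gus visited and ≠ parent → cycle
Cycle: Gus – Fay – Nia – Jon – Max – Gus.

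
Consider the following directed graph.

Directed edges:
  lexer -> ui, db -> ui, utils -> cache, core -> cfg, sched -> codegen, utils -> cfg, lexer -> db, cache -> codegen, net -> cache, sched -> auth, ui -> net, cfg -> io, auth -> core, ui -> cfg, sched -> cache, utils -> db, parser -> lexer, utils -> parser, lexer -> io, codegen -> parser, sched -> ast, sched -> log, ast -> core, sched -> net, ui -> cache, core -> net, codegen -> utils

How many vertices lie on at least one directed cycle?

A vertex is on a directed cycle iff it belongs to a strongly connected component of size ≥ 2 (or has a self-loop).
The vertices on cycles are {db, ui, net, cache, lexer, utils, parser, codegen} — 8 in total.

8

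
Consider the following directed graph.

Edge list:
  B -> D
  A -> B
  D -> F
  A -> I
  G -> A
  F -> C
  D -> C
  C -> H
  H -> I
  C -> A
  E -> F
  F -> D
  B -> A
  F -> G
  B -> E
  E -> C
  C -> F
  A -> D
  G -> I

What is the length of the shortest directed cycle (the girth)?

For each vertex v, BFS finds the shortest path from v back to v.
The shortest such closed walk is B → A → B, length 2.

2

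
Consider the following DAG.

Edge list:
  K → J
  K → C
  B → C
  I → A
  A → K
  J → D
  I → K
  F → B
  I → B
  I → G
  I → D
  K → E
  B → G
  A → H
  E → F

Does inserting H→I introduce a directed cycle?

Yes

Adding H→I creates a cycle iff I can already reach H.
Path from I: I → A → H.
So I → … → H → I is a cycle.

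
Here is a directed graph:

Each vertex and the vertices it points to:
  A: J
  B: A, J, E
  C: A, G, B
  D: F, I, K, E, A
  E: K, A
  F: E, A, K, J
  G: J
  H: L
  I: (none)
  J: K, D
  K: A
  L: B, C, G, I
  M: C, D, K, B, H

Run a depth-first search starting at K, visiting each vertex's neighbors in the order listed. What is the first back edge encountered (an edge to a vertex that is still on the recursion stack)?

J→K

DFS from K (visiting each vertex's neighbors in the order listed); mark gray on enter, black on exit:
K gray
  A gray
    J gray
      J→K: K is gray → back edge
First back edge: J → K.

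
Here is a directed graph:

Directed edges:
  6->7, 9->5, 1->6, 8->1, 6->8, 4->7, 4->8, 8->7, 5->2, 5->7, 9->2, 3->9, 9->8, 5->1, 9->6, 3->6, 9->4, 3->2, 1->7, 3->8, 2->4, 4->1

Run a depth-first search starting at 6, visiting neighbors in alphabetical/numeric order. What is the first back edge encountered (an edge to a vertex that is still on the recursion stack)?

1→6

DFS from 6 (visiting neighbors in alphabetical/numeric order); mark gray on enter, black on exit:
6 gray
  7 gray
  7 black
  8 gray
    1 gray
      1→6: 6 is gray → back edge
First back edge: 1 → 6.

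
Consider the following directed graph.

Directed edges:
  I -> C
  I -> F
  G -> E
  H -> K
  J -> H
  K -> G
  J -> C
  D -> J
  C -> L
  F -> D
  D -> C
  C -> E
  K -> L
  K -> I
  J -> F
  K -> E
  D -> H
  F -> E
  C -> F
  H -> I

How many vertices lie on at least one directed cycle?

7

A vertex is on a directed cycle iff it belongs to a strongly connected component of size ≥ 2 (or has a self-loop).
The vertices on cycles are {C, D, F, H, I, J, K} — 7 in total.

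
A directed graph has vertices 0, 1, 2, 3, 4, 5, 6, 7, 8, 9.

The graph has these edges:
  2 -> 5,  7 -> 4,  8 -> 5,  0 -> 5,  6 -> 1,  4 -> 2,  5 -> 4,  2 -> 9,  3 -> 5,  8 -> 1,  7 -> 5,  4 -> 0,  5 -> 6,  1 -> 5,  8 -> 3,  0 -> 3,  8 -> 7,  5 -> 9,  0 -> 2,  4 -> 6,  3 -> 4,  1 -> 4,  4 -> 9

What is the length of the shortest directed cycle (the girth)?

3

For each vertex v, BFS finds the shortest path from v back to v.
The shortest such closed walk is 3 → 4 → 0 → 3, length 3.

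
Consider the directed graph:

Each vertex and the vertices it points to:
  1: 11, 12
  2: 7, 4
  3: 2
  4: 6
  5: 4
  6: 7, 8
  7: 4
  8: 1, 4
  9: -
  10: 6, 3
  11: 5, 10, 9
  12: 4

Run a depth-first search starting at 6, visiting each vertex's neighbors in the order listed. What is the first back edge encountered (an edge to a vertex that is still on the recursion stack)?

DFS from 6 (visiting each vertex's neighbors in the order listed); mark gray on enter, black on exit:
6 gray
  7 gray
    4 gray
      4→6: 6 is gray → back edge
First back edge: 4 → 6.

4→6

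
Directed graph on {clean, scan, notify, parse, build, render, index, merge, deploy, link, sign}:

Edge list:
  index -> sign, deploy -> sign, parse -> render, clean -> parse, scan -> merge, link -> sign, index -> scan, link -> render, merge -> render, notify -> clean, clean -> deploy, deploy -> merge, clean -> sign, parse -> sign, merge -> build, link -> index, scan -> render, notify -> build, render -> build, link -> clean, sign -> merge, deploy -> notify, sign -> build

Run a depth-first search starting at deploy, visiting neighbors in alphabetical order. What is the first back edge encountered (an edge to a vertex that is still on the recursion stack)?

DFS from deploy (visiting neighbors in alphabetical order); mark gray on enter, black on exit:
deploy gray
  merge gray
    build gray
    build black
    render gray
      render→build: build black — skip
    render black
  merge black
  notify gray
    notify→build: build black — skip
    clean gray
      clean→deploy: deploy is gray → back edge
First back edge: clean → deploy.

clean->deploy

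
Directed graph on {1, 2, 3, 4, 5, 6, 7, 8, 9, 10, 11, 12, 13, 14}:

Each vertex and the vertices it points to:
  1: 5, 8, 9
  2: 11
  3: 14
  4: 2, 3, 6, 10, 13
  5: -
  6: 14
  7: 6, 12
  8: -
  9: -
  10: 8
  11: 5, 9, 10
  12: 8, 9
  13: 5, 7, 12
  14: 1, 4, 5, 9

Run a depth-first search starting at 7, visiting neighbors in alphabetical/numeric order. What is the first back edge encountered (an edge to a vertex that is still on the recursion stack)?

3→14

DFS from 7 (visiting neighbors in alphabetical/numeric order); mark gray on enter, black on exit:
7 gray
  6 gray
    14 gray
      1 gray
        5 gray
        5 black
        8 gray
        8 black
        9 gray
        9 black
      1 black
      4 gray
        2 gray
          11 gray
            11→5: 5 black — skip
            11→9: 9 black — skip
            10 gray
              10→8: 8 black — skip
            10 black
          11 black
        2 black
        3 gray
          3→14: 14 is gray → back edge
First back edge: 3 → 14.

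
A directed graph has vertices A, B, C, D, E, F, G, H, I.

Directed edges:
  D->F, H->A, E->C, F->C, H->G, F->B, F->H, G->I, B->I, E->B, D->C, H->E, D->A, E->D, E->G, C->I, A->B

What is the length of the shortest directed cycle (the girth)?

For each vertex v, BFS finds the shortest path from v back to v.
The shortest such closed walk is F → H → E → D → F, length 4.

4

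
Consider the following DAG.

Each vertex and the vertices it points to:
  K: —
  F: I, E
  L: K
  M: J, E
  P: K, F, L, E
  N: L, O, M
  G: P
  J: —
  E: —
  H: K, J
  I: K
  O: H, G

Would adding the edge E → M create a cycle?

Yes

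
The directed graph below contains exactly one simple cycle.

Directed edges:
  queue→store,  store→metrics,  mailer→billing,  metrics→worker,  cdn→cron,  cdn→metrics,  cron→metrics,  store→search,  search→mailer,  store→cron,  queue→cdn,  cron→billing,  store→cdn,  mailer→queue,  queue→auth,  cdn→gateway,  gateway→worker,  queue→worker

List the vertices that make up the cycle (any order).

queue, store, mailer, search

DFS with gray/black marking from queue:
queue gray
  store gray
    search gray
      mailer gray
        billing gray
        billing black
        mailer→queue: queue is gray → back edge
Back edge closes the cycle queue → store → search → mailer → queue; its vertices are {queue, store, mailer, search}.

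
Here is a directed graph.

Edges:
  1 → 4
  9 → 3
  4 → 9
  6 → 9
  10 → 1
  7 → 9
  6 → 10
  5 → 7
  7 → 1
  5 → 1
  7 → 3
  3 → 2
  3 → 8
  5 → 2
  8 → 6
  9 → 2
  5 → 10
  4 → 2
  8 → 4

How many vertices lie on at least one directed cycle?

7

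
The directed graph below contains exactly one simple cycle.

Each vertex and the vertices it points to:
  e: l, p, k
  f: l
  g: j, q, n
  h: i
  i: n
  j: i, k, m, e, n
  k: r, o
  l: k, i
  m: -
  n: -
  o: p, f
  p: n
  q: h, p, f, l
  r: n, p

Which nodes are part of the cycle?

DFS with gray/black marking from k:
k gray
  r gray
    n gray
    n black
    p gray
      p→n: n black — skip
    p black
  r black
  o gray
    o→p: p black — skip
    f gray
      l gray
        l→k: k is gray → back edge
Back edge closes the cycle k → o → f → l → k; its vertices are {f, k, l, o}.

f, k, l, o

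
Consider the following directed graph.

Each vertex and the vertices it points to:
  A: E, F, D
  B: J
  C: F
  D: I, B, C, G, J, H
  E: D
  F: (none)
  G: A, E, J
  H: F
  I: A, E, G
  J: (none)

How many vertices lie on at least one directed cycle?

5

A vertex is on a directed cycle iff it belongs to a strongly connected component of size ≥ 2 (or has a self-loop).
The vertices on cycles are {A, D, E, G, I} — 5 in total.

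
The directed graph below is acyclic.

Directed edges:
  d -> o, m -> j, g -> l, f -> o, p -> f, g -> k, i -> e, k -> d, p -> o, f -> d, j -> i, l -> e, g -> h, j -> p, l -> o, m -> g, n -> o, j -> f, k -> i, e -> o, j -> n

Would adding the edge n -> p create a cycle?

Adding n→p creates a cycle iff p can already reach n.
Explore from p: no path reaches n. The graph stays acyclic.

No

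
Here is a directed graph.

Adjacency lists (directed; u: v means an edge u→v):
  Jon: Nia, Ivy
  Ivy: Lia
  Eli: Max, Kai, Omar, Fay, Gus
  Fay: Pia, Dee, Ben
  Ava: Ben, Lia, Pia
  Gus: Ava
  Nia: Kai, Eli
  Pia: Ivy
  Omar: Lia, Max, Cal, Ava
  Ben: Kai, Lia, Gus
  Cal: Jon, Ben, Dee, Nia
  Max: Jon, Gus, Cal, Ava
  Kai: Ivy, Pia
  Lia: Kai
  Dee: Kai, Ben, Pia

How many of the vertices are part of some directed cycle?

13

A vertex is on a directed cycle iff it belongs to a strongly connected component of size ≥ 2 (or has a self-loop).
The vertices on cycles are {Ava, Ben, Cal, Eli, Gus, Ivy, Jon, Kai, Lia, Max, Nia, Pia, Omar} — 13 in total.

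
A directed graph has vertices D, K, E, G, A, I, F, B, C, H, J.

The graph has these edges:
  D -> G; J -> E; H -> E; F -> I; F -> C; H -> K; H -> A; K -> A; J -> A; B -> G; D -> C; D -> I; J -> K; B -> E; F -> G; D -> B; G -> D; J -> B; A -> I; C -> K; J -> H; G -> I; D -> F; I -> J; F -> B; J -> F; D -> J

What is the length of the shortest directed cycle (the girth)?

For each vertex v, BFS finds the shortest path from v back to v.
The shortest such closed walk is D → G → D, length 2.

2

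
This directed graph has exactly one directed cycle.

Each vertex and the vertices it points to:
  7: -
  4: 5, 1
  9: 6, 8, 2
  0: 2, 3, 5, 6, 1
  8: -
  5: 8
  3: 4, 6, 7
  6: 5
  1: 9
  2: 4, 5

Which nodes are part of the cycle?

DFS with gray/black marking from 1:
1 gray
  9 gray
    6 gray
      5 gray
        8 gray
        8 black
      5 black
    6 black
    9→8: 8 black — skip
    2 gray
      4 gray
        4→5: 5 black — skip
        4→1: 1 is gray → back edge
Back edge closes the cycle 1 → 9 → 2 → 4 → 1; its vertices are {1, 2, 4, 9}.

1, 2, 4, 9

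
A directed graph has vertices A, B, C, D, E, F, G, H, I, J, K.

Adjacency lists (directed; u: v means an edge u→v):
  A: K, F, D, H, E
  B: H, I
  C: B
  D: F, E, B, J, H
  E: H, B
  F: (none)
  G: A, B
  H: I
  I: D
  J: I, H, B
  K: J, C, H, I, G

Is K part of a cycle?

K is on a cycle iff K can reach itself via ≥1 edge.
K → G → A → K — yes.

Yes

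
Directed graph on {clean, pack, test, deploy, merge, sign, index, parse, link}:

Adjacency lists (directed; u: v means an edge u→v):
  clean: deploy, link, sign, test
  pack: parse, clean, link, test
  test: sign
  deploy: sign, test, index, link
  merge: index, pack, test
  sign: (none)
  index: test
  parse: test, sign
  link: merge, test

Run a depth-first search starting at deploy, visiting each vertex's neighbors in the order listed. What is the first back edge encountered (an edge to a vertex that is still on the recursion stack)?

DFS from deploy (visiting each vertex's neighbors in the order listed); mark gray on enter, black on exit:
deploy gray
  sign gray
  sign black
  test gray
    test→sign: sign black — skip
  test black
  index gray
    index→test: test black — skip
  index black
  link gray
    merge gray
      merge→index: index black — skip
      pack gray
        parse gray
          parse→test: test black — skip
          parse→sign: sign black — skip
        parse black
        clean gray
          clean→deploy: deploy is gray → back edge
First back edge: clean → deploy.

clean→deploy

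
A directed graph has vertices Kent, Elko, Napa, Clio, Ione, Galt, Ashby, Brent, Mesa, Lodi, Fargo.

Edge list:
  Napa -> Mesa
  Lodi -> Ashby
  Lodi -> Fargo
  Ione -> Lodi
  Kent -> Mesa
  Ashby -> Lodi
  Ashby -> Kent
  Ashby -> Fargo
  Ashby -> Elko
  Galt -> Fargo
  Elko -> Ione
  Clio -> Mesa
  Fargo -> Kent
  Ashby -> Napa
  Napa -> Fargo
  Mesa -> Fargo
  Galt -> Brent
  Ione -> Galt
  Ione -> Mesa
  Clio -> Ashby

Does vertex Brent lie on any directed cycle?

No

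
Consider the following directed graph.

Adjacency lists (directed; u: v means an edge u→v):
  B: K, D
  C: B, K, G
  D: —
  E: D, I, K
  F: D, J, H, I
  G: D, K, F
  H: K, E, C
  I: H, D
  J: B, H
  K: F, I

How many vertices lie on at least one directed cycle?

9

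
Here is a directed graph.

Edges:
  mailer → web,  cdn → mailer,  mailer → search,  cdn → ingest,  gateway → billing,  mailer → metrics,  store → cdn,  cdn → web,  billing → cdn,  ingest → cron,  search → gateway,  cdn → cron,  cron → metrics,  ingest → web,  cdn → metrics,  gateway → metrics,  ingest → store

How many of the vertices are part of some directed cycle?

7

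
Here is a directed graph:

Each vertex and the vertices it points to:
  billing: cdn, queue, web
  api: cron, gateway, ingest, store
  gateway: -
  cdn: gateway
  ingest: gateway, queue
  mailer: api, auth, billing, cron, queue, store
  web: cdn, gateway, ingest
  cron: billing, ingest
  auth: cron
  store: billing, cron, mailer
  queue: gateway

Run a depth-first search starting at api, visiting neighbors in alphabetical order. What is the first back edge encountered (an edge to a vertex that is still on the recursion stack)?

mailer->api

DFS from api (visiting neighbors in alphabetical order); mark gray on enter, black on exit:
api gray
  cron gray
    billing gray
      cdn gray
        gateway gray
        gateway black
      cdn black
      queue gray
        queue→gateway: gateway black — skip
      queue black
      web gray
        web→cdn: cdn black — skip
        web→gateway: gateway black — skip
        ingest gray
          ingest→gateway: gateway black — skip
          ingest→queue: queue black — skip
        ingest black
      web black
    billing black
    cron→ingest: ingest black — skip
  cron black
  api→gateway: gateway black — skip
  api→ingest: ingest black — skip
  store gray
    store→billing: billing black — skip
    store→cron: cron black — skip
    mailer gray
      mailer→api: api is gray → back edge
First back edge: mailer → api.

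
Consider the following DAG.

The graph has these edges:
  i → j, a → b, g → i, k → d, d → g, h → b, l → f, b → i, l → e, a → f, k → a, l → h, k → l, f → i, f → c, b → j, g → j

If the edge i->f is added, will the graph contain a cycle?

Yes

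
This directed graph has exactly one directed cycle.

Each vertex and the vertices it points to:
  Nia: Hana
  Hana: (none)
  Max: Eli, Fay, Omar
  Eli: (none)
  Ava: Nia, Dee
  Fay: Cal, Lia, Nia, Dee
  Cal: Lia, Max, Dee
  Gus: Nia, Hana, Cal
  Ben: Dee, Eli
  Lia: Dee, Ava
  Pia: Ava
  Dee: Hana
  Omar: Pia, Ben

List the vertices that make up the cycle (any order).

Cal, Fay, Max

DFS with gray/black marking from Cal:
Cal gray
  Lia gray
    Dee gray
      Hana gray
      Hana black
    Dee black
    Ava gray
      Nia gray
        Nia→Hana: Hana black — skip
      Nia black
      Ava→Dee: Dee black — skip
    Ava black
  Lia black
  Max gray
    Eli gray
    Eli black
    Fay gray
      Fay→Cal: Cal is gray → back edge
Back edge closes the cycle Cal → Max → Fay → Cal; its vertices are {Cal, Fay, Max}.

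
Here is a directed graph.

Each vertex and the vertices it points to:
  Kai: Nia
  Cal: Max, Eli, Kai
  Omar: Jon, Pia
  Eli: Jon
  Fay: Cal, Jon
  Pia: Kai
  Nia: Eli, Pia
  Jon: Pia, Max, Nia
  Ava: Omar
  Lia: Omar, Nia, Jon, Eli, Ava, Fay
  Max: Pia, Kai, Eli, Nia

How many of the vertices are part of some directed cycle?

A vertex is on a directed cycle iff it belongs to a strongly connected component of size ≥ 2 (or has a self-loop).
The vertices on cycles are {Eli, Jon, Kai, Max, Nia, Pia} — 6 in total.

6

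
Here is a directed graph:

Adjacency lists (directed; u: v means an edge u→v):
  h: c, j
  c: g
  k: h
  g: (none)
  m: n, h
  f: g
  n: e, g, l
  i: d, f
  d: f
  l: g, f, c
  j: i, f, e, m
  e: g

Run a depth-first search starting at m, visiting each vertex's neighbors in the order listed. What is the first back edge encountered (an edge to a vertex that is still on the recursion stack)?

DFS from m (visiting each vertex's neighbors in the order listed); mark gray on enter, black on exit:
m gray
  n gray
    e gray
      g gray
      g black
    e black
    n→g: g black — skip
    l gray
      l→g: g black — skip
      f gray
        f→g: g black — skip
      f black
      c gray
        c→g: g black — skip
      c black
    l black
  n black
  h gray
    h→c: c black — skip
    j gray
      i gray
        d gray
          d→f: f black — skip
        d black
        i→f: f black — skip
      i black
      j→f: f black — skip
      j→e: e black — skip
      j→m: m is gray → back edge
First back edge: j → m.

j->m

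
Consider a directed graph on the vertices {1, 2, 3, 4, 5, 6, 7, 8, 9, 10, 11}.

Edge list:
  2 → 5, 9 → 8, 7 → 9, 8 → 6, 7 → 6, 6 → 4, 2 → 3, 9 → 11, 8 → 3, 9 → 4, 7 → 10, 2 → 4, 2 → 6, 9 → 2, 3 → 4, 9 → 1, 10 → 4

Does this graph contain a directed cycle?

DFS with white/gray/black marking, starting from 7:
7 gray
  9 gray
    11 gray
    11 black
    8 gray
      6 gray
        4 gray
        4 black
      6 black
      3 gray
        3→4: 4 black — skip
      3 black
    8 black
    9→4: 4 black — skip
    2 gray
      2→6: 6 black — skip
      2→3: 3 black — skip
      2→4: 4 black — skip
      5 gray
      5 black
    2 black
    1 gray
    1 black
  9 black
  7→6: 6 black — skip
  10 gray
    10→4: 4 black — skip
  10 black
7 black
Every edge goes to a white or black vertex — no back edge, so the graph is acyclic.

No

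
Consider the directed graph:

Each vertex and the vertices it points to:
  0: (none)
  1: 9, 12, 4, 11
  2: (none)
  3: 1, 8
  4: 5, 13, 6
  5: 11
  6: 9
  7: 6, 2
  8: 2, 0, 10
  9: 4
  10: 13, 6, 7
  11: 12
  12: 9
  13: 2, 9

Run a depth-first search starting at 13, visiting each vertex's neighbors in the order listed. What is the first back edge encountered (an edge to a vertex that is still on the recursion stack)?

DFS from 13 (visiting each vertex's neighbors in the order listed); mark gray on enter, black on exit:
13 gray
  2 gray
  2 black
  9 gray
    4 gray
      5 gray
        11 gray
          12 gray
            12→9: 9 is gray → back edge
First back edge: 12 → 9.

12->9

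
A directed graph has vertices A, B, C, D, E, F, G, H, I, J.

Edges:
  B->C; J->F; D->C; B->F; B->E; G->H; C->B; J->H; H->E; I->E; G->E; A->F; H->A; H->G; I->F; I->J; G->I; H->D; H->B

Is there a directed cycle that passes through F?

F lies on a cycle iff there is a path from F back to itself.
Exploring from F, it never reaches itself; equivalently, its strongly connected component is a singleton.

No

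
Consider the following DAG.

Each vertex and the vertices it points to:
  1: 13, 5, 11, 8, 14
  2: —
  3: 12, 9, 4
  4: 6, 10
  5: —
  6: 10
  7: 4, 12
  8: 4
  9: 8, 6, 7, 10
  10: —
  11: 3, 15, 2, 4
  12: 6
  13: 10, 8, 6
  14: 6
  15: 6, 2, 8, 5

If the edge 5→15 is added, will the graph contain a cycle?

Yes

Adding 5→15 creates a cycle iff 15 can already reach 5.
Path from 15: 15 → 5.
So 15 → … → 5 → 15 is a cycle.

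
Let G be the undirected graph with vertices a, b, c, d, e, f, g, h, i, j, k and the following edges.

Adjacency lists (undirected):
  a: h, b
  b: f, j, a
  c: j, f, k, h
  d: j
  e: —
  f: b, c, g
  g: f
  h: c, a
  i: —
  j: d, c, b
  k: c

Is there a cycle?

Yes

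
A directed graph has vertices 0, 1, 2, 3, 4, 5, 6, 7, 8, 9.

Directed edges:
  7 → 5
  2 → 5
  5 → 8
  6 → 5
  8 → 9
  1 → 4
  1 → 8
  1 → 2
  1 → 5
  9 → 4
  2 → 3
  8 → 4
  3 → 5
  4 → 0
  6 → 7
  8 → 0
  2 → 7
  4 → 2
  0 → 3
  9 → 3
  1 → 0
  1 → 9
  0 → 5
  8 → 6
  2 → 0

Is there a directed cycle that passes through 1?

1 lies on a cycle iff there is a path from 1 back to itself.
Exploring from 1, it never reaches itself; equivalently, its strongly connected component is a singleton.

No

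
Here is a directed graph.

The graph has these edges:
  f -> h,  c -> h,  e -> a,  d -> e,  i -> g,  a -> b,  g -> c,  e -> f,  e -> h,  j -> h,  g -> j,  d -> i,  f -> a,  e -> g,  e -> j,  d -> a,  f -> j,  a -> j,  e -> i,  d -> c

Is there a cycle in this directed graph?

No

DFS with white/gray/black marking, starting from a:
a gray
  j gray
    h gray
    h black
  j black
  b gray
  b black
a black
c gray
  c→h: h black — skip
c black
d gray
  d→a: a black — skip
  d→c: c black — skip
  i gray
    g gray
      g→c: c black — skip
      g→j: j black — skip
    g black
  i black
  e gray
    f gray
      f→a: a black — skip
      f→h: h black — skip
      f→j: j black — skip
    f black
    e→h: h black — skip
    e→g: g black — skip
    e→i: i black — skip
    e→a: a black — skip
    e→j: j black — skip
  e black
d black
Every edge goes to a white or black vertex — no back edge, so the graph is acyclic.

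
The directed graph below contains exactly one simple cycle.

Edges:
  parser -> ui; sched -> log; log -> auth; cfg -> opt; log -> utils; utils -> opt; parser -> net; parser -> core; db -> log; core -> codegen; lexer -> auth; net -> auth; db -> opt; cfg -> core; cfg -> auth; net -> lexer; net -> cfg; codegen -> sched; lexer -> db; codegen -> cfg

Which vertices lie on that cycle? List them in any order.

DFS with gray/black marking from core:
core gray
  codegen gray
    cfg gray
      cfg→core: core is gray → back edge
Back edge closes the cycle core → codegen → cfg → core; its vertices are {cfg, core, codegen}.

cfg, core, codegen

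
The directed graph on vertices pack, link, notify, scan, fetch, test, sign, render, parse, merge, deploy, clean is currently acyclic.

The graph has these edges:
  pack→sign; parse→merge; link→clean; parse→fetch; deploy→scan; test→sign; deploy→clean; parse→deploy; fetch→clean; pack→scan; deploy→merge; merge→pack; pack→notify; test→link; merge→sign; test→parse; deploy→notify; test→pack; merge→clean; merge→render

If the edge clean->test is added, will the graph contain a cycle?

Adding clean→test creates a cycle iff test can already reach clean.
Path from test: test → link → clean.
So test → … → clean → test is a cycle.

Yes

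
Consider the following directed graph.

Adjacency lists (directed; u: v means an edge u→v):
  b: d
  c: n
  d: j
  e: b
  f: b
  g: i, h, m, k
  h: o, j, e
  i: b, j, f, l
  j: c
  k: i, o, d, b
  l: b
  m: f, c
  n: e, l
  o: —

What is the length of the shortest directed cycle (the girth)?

6

For each vertex v, BFS finds the shortest path from v back to v.
The shortest such closed walk is c → n → e → b → d → j → c, length 6.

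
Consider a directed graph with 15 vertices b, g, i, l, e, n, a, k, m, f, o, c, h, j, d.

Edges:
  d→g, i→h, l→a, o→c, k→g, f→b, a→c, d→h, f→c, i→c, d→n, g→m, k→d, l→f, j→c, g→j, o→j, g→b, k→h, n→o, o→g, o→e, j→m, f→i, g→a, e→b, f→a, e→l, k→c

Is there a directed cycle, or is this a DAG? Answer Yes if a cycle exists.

No

DFS with white/gray/black marking, starting from h:
h gray
h black
b gray
b black
g gray
  g→b: b black — skip
  m gray
  m black
  a gray
    c gray
    c black
  a black
  j gray
    j→c: c black — skip
    j→m: m black — skip
  j black
g black
i gray
  i→h: h black — skip
  i→c: c black — skip
i black
l gray
  f gray
    f→a: a black — skip
    f→b: b black — skip
    f→i: i black — skip
    f→c: c black — skip
  f black
  l→a: a black — skip
l black
e gray
  e→b: b black — skip
  e→l: l black — skip
e black
n gray
  o gray
    o→j: j black — skip
    o→c: c black — skip
    o→e: e black — skip
    o→g: g black — skip
  o black
n black
k gray
  k→h: h black — skip
  k→g: g black — skip
  k→c: c black — skip
  d gray
    d→n: n black — skip
    d→g: g black — skip
    d→h: h black — skip
  d black
k black
Every edge goes to a white or black vertex — no back edge, so the graph is acyclic.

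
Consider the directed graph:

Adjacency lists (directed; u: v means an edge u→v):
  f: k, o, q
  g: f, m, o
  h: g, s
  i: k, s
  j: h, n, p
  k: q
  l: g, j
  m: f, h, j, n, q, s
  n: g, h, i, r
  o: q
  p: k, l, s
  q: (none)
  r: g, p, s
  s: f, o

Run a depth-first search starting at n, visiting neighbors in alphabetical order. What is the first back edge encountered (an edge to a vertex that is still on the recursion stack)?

DFS from n (visiting neighbors in alphabetical order); mark gray on enter, black on exit:
n gray
  g gray
    f gray
      k gray
        q gray
        q black
      k black
      o gray
        o→q: q black — skip
      o black
      f→q: q black — skip
    f black
    m gray
      m→f: f black — skip
      h gray
        h→g: g is gray → back edge
First back edge: h → g.

h->g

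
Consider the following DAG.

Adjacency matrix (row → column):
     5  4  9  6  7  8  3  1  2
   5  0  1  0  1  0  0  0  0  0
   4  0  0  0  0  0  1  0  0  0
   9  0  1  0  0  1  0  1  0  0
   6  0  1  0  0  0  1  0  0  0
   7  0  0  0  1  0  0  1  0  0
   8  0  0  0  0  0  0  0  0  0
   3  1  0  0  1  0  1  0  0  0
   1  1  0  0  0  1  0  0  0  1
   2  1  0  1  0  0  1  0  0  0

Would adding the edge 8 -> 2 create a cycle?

Yes

Adding 8→2 creates a cycle iff 2 can already reach 8.
Path from 2: 2 → 8.
So 2 → … → 8 → 2 is a cycle.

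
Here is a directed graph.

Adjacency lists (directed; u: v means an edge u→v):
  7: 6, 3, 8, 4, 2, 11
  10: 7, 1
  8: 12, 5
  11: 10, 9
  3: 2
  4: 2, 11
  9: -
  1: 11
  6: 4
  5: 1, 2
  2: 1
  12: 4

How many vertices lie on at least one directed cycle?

A vertex is on a directed cycle iff it belongs to a strongly connected component of size ≥ 2 (or has a self-loop).
The vertices on cycles are {1, 2, 3, 4, 5, 6, 7, 8, 10, 11, 12} — 11 in total.

11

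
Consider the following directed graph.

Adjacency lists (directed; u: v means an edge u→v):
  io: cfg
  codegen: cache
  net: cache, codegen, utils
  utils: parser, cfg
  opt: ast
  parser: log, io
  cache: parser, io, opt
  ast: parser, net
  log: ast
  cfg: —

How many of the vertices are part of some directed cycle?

8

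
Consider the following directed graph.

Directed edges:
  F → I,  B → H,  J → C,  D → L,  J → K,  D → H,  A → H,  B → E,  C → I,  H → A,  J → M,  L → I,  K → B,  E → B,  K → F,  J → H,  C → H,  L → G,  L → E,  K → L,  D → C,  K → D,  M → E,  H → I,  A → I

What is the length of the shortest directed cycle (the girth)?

For each vertex v, BFS finds the shortest path from v back to v.
The shortest such closed walk is B → E → B, length 2.

2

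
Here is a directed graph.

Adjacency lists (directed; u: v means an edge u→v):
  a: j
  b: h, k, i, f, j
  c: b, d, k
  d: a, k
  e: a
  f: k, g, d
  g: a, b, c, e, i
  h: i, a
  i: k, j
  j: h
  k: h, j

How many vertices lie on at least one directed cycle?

9

A vertex is on a directed cycle iff it belongs to a strongly connected component of size ≥ 2 (or has a self-loop).
The vertices on cycles are {a, b, c, f, g, h, i, j, k} — 9 in total.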